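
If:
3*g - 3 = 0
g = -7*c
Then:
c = -1/7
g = 1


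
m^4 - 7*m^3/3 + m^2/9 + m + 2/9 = (m - 2)*(m - 1)*(m + 1/3)^2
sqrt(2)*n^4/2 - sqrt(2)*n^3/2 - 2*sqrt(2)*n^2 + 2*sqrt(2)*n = n*(n - 2)*(n - 1)*(sqrt(2)*n/2 + sqrt(2))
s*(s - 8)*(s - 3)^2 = s^4 - 14*s^3 + 57*s^2 - 72*s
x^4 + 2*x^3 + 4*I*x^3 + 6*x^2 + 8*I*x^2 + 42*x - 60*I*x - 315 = (x - 3)*(x + 5)*(x - 3*I)*(x + 7*I)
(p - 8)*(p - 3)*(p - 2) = p^3 - 13*p^2 + 46*p - 48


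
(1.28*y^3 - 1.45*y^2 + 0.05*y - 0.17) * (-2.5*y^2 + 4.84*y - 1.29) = -3.2*y^5 + 9.8202*y^4 - 8.7942*y^3 + 2.5375*y^2 - 0.8873*y + 0.2193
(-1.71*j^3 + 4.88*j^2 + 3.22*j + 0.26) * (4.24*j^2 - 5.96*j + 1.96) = -7.2504*j^5 + 30.8828*j^4 - 18.7836*j^3 - 8.524*j^2 + 4.7616*j + 0.5096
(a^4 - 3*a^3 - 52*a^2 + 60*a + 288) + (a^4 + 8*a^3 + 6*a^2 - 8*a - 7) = 2*a^4 + 5*a^3 - 46*a^2 + 52*a + 281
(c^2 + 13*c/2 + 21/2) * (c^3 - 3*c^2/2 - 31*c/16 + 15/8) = c^5 + 5*c^4 - 19*c^3/16 - 847*c^2/32 - 261*c/32 + 315/16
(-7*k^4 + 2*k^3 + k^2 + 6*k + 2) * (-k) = 7*k^5 - 2*k^4 - k^3 - 6*k^2 - 2*k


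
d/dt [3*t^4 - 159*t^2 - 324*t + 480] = 12*t^3 - 318*t - 324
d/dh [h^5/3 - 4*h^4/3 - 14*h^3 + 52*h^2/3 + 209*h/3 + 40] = 5*h^4/3 - 16*h^3/3 - 42*h^2 + 104*h/3 + 209/3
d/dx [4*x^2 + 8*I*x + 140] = 8*x + 8*I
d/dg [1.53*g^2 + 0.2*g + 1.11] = 3.06*g + 0.2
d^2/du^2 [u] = 0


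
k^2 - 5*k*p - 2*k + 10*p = (k - 2)*(k - 5*p)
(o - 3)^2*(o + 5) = o^3 - o^2 - 21*o + 45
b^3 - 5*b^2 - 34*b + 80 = (b - 8)*(b - 2)*(b + 5)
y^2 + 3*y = y*(y + 3)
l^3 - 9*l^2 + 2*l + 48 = (l - 8)*(l - 3)*(l + 2)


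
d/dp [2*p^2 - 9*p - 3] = 4*p - 9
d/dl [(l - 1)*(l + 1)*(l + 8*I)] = 3*l^2 + 16*I*l - 1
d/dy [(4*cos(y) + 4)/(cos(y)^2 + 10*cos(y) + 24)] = 4*(cos(y)^2 + 2*cos(y) - 14)*sin(y)/(cos(y)^2 + 10*cos(y) + 24)^2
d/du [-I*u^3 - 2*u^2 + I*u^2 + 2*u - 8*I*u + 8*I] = -3*I*u^2 - 2*u*(2 - I) + 2 - 8*I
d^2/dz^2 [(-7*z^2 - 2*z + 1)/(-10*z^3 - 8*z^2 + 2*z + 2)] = z*(175*z^5 + 150*z^4 + 75*z^3 + 155*z^2 + 111*z + 21)/(125*z^9 + 300*z^8 + 165*z^7 - 131*z^6 - 153*z^5 - 6*z^4 + 38*z^3 + 9*z^2 - 3*z - 1)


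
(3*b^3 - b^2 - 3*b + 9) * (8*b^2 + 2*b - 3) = 24*b^5 - 2*b^4 - 35*b^3 + 69*b^2 + 27*b - 27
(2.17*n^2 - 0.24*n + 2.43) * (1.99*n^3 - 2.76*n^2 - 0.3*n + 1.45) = 4.3183*n^5 - 6.4668*n^4 + 4.8471*n^3 - 3.4883*n^2 - 1.077*n + 3.5235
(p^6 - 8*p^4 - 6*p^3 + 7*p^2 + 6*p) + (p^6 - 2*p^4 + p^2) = 2*p^6 - 10*p^4 - 6*p^3 + 8*p^2 + 6*p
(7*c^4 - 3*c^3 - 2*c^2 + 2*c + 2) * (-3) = -21*c^4 + 9*c^3 + 6*c^2 - 6*c - 6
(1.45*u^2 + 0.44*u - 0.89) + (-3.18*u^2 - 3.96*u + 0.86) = -1.73*u^2 - 3.52*u - 0.03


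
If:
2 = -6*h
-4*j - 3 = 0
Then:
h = -1/3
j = -3/4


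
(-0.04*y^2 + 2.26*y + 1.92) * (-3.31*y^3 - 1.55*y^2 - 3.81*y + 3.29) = 0.1324*y^5 - 7.4186*y^4 - 9.7058*y^3 - 11.7182*y^2 + 0.1202*y + 6.3168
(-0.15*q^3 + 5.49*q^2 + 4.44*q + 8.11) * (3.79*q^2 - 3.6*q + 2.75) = -0.5685*q^5 + 21.3471*q^4 - 3.3489*q^3 + 29.8504*q^2 - 16.986*q + 22.3025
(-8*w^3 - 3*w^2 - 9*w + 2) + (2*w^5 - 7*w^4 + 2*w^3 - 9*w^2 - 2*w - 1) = 2*w^5 - 7*w^4 - 6*w^3 - 12*w^2 - 11*w + 1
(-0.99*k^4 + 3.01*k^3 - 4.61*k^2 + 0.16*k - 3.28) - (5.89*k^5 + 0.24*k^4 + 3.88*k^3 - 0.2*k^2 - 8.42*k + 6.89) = -5.89*k^5 - 1.23*k^4 - 0.87*k^3 - 4.41*k^2 + 8.58*k - 10.17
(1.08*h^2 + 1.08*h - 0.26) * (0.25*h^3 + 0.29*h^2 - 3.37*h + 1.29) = 0.27*h^5 + 0.5832*h^4 - 3.3914*h^3 - 2.3218*h^2 + 2.2694*h - 0.3354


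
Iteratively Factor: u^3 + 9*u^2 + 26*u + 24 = (u + 2)*(u^2 + 7*u + 12) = (u + 2)*(u + 3)*(u + 4)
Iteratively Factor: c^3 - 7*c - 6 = (c + 1)*(c^2 - c - 6) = (c + 1)*(c + 2)*(c - 3)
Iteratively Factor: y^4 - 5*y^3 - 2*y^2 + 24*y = (y - 3)*(y^3 - 2*y^2 - 8*y) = y*(y - 3)*(y^2 - 2*y - 8) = y*(y - 3)*(y + 2)*(y - 4)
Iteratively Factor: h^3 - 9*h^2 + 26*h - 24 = (h - 2)*(h^2 - 7*h + 12) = (h - 3)*(h - 2)*(h - 4)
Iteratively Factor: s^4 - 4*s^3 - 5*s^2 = (s - 5)*(s^3 + s^2) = s*(s - 5)*(s^2 + s) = s^2*(s - 5)*(s + 1)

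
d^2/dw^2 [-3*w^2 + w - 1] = -6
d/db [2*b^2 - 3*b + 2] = 4*b - 3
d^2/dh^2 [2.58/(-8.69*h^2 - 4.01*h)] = (44.8404*h*(8.69*h + 4.01) - 2.58*(17.38*h + 4.01)*(34.76*h + 8.02))/(h^3*(8.69*h + 4.01)^3)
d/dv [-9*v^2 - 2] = -18*v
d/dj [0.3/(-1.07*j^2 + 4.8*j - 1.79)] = (0.642*j - 1.44)/(1.07*j^2 - 4.8*j + 1.79)^2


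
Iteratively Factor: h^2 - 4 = (h - 2)*(h + 2)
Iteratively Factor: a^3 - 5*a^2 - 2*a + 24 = (a + 2)*(a^2 - 7*a + 12) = (a - 4)*(a + 2)*(a - 3)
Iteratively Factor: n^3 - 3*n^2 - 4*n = (n - 4)*(n^2 + n) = (n - 4)*(n + 1)*(n)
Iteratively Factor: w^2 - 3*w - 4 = (w + 1)*(w - 4)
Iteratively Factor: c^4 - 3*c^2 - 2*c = (c + 1)*(c^3 - c^2 - 2*c) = (c + 1)^2*(c^2 - 2*c) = (c - 2)*(c + 1)^2*(c)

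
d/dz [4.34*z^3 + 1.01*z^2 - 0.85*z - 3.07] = 13.02*z^2 + 2.02*z - 0.85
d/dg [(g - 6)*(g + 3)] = 2*g - 3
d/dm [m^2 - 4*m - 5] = 2*m - 4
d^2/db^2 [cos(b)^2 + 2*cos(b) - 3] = -2*cos(b) - 2*cos(2*b)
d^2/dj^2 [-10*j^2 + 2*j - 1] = -20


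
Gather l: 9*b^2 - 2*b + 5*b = 9*b^2 + 3*b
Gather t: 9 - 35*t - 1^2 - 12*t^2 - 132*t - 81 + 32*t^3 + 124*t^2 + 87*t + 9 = 32*t^3 + 112*t^2 - 80*t - 64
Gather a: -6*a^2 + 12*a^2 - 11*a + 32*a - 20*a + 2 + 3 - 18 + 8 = 6*a^2 + a - 5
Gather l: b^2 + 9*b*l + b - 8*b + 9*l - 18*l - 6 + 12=b^2 - 7*b + l*(9*b - 9) + 6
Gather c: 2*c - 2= 2*c - 2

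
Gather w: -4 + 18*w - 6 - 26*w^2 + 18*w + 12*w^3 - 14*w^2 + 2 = 12*w^3 - 40*w^2 + 36*w - 8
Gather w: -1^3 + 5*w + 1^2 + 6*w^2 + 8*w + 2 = 6*w^2 + 13*w + 2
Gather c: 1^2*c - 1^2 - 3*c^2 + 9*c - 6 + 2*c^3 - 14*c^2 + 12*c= 2*c^3 - 17*c^2 + 22*c - 7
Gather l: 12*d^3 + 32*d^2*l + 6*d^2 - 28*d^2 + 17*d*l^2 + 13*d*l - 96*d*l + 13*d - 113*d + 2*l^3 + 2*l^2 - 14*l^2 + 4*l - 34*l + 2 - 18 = 12*d^3 - 22*d^2 - 100*d + 2*l^3 + l^2*(17*d - 12) + l*(32*d^2 - 83*d - 30) - 16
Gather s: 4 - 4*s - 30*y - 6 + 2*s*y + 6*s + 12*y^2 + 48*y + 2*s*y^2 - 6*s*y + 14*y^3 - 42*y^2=s*(2*y^2 - 4*y + 2) + 14*y^3 - 30*y^2 + 18*y - 2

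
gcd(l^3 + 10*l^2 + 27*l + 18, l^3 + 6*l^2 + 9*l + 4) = l + 1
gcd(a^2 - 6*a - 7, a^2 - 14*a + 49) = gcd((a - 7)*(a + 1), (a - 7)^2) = a - 7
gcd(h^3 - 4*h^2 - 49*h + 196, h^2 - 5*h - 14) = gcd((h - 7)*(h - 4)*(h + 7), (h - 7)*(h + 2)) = h - 7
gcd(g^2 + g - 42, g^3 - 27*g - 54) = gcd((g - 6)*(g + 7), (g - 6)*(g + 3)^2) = g - 6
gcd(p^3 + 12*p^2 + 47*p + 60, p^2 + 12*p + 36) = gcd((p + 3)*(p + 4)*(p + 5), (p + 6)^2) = 1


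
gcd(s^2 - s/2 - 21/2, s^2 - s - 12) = s + 3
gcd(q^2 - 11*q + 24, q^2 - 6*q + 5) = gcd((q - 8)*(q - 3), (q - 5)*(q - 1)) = 1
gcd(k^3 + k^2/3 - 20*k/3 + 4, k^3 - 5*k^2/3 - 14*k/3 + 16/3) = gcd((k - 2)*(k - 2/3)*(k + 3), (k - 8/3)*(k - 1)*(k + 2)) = 1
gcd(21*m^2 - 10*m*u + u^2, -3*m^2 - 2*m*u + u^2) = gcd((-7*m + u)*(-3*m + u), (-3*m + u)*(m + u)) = -3*m + u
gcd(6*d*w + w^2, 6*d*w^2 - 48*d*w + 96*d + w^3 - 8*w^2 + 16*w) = 6*d + w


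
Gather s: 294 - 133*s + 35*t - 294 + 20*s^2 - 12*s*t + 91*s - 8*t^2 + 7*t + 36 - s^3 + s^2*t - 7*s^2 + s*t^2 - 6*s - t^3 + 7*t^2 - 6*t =-s^3 + s^2*(t + 13) + s*(t^2 - 12*t - 48) - t^3 - t^2 + 36*t + 36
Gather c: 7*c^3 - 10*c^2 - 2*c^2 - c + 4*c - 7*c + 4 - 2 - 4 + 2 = 7*c^3 - 12*c^2 - 4*c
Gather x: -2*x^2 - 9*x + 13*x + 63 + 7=-2*x^2 + 4*x + 70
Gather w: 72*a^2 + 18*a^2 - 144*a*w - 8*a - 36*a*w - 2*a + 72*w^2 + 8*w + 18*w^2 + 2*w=90*a^2 - 10*a + 90*w^2 + w*(10 - 180*a)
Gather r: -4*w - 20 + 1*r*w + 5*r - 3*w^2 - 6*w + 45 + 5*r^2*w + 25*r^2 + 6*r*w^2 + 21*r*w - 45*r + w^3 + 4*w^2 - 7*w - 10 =r^2*(5*w + 25) + r*(6*w^2 + 22*w - 40) + w^3 + w^2 - 17*w + 15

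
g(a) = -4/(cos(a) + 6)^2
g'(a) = -8*sin(a)/(cos(a) + 6)^3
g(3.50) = -0.16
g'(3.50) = 0.02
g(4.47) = -0.12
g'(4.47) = 0.04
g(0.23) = -0.08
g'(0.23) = -0.01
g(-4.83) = -0.11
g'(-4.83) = -0.03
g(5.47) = -0.09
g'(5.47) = 0.02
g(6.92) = -0.09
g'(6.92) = -0.02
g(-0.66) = -0.09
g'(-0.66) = 0.02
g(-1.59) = -0.11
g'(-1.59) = 0.04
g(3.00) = -0.16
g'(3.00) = -0.00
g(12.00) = -0.09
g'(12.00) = 0.01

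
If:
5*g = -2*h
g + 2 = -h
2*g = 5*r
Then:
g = 4/3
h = -10/3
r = 8/15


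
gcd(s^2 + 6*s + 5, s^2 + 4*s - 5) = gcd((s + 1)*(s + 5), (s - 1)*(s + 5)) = s + 5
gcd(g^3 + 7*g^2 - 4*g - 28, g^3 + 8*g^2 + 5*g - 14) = g^2 + 9*g + 14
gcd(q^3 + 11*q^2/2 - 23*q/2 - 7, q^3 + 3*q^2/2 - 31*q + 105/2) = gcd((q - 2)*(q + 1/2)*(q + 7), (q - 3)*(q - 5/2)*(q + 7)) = q + 7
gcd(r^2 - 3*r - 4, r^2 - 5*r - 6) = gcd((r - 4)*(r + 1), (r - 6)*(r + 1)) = r + 1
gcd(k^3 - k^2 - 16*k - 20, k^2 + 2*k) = k + 2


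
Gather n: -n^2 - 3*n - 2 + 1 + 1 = -n^2 - 3*n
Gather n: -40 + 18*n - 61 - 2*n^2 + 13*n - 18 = -2*n^2 + 31*n - 119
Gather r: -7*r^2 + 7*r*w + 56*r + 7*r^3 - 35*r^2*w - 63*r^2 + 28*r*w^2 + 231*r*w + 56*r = 7*r^3 + r^2*(-35*w - 70) + r*(28*w^2 + 238*w + 112)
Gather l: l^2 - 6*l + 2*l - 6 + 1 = l^2 - 4*l - 5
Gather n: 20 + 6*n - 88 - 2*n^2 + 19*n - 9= -2*n^2 + 25*n - 77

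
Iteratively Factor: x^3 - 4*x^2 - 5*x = (x + 1)*(x^2 - 5*x) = (x - 5)*(x + 1)*(x)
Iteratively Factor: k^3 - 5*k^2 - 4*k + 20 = (k - 2)*(k^2 - 3*k - 10) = (k - 5)*(k - 2)*(k + 2)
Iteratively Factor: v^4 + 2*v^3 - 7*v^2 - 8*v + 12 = (v + 3)*(v^3 - v^2 - 4*v + 4) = (v - 2)*(v + 3)*(v^2 + v - 2) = (v - 2)*(v - 1)*(v + 3)*(v + 2)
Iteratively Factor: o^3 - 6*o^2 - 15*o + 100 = (o - 5)*(o^2 - o - 20) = (o - 5)^2*(o + 4)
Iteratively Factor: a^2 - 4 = (a - 2)*(a + 2)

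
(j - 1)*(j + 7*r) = j^2 + 7*j*r - j - 7*r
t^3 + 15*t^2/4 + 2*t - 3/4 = (t - 1/4)*(t + 1)*(t + 3)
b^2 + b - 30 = (b - 5)*(b + 6)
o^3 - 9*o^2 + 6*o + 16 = (o - 8)*(o - 2)*(o + 1)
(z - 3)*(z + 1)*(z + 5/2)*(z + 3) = z^4 + 7*z^3/2 - 13*z^2/2 - 63*z/2 - 45/2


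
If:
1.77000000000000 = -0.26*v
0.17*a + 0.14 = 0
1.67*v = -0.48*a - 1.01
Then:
No Solution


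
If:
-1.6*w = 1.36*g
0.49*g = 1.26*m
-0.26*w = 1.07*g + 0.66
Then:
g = -0.78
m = -0.30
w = 0.66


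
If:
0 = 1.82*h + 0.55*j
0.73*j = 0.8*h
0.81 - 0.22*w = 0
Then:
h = 0.00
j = 0.00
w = 3.68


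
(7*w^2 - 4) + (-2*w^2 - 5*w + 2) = 5*w^2 - 5*w - 2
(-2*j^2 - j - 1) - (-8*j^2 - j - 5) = 6*j^2 + 4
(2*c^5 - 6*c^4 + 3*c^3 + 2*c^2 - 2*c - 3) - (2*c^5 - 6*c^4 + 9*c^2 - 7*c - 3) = 3*c^3 - 7*c^2 + 5*c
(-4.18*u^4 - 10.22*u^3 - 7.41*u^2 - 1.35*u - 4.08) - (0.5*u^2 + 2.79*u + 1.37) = -4.18*u^4 - 10.22*u^3 - 7.91*u^2 - 4.14*u - 5.45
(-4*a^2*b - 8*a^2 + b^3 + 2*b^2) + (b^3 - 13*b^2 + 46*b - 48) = -4*a^2*b - 8*a^2 + 2*b^3 - 11*b^2 + 46*b - 48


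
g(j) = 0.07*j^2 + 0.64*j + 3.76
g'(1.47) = 0.85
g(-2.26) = 2.67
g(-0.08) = 3.71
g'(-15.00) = -1.46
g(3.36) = 6.70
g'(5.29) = 1.38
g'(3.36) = 1.11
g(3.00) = 6.31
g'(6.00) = 1.48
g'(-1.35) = 0.45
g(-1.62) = 2.91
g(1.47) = 4.85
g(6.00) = 10.12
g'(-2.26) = 0.32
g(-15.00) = 9.91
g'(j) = 0.14*j + 0.64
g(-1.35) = 3.02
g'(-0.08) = 0.63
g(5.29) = 9.10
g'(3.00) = 1.06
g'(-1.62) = 0.41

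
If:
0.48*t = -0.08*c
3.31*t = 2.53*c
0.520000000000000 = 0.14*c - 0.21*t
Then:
No Solution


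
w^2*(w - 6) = w^3 - 6*w^2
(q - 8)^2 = q^2 - 16*q + 64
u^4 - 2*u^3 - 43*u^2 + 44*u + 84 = (u - 7)*(u - 2)*(u + 1)*(u + 6)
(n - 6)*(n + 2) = n^2 - 4*n - 12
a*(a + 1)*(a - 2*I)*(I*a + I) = I*a^4 + 2*a^3 + 2*I*a^3 + 4*a^2 + I*a^2 + 2*a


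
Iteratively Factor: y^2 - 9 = (y + 3)*(y - 3)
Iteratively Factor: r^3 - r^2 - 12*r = (r + 3)*(r^2 - 4*r) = r*(r + 3)*(r - 4)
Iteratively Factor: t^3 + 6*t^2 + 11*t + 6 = (t + 3)*(t^2 + 3*t + 2) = (t + 2)*(t + 3)*(t + 1)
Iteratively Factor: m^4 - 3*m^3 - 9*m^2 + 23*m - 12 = (m - 4)*(m^3 + m^2 - 5*m + 3) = (m - 4)*(m - 1)*(m^2 + 2*m - 3) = (m - 4)*(m - 1)*(m + 3)*(m - 1)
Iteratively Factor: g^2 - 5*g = (g - 5)*(g)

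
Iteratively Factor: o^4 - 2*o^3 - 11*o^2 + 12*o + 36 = (o + 2)*(o^3 - 4*o^2 - 3*o + 18) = (o - 3)*(o + 2)*(o^2 - o - 6) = (o - 3)^2*(o + 2)*(o + 2)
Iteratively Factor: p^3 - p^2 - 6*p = (p)*(p^2 - p - 6) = p*(p - 3)*(p + 2)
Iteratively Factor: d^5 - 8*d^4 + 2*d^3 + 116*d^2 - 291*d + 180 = (d - 1)*(d^4 - 7*d^3 - 5*d^2 + 111*d - 180) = (d - 5)*(d - 1)*(d^3 - 2*d^2 - 15*d + 36) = (d - 5)*(d - 3)*(d - 1)*(d^2 + d - 12) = (d - 5)*(d - 3)*(d - 1)*(d + 4)*(d - 3)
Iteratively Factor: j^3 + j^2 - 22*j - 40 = (j - 5)*(j^2 + 6*j + 8) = (j - 5)*(j + 2)*(j + 4)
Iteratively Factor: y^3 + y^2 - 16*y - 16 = (y - 4)*(y^2 + 5*y + 4) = (y - 4)*(y + 1)*(y + 4)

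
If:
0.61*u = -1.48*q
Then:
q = -0.412162162162162*u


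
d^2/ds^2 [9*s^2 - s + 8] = 18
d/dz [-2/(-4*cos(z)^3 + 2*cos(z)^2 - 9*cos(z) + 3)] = 2*(12*cos(z)^2 - 4*cos(z) + 9)*sin(z)/(12*cos(z) - cos(2*z) + cos(3*z) - 4)^2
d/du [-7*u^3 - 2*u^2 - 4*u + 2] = -21*u^2 - 4*u - 4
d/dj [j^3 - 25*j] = 3*j^2 - 25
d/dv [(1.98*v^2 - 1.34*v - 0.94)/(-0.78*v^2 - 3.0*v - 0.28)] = (-6.9852*v^2 - 2.5752*v - 2.4448)/(0.6084*v^4 + 4.68*v^3 + 9.4368*v^2 + 1.68*v + 0.0784)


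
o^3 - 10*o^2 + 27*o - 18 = (o - 6)*(o - 3)*(o - 1)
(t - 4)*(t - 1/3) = t^2 - 13*t/3 + 4/3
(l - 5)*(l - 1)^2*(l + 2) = l^4 - 5*l^3 - 3*l^2 + 17*l - 10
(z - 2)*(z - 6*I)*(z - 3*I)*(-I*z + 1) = -I*z^4 - 8*z^3 + 2*I*z^3 + 16*z^2 + 9*I*z^2 - 18*z - 18*I*z + 36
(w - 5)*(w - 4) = w^2 - 9*w + 20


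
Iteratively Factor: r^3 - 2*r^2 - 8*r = (r)*(r^2 - 2*r - 8) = r*(r - 4)*(r + 2)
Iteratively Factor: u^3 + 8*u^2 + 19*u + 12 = (u + 3)*(u^2 + 5*u + 4) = (u + 3)*(u + 4)*(u + 1)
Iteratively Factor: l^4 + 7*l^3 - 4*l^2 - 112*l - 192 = (l + 3)*(l^3 + 4*l^2 - 16*l - 64) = (l + 3)*(l + 4)*(l^2 - 16) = (l + 3)*(l + 4)^2*(l - 4)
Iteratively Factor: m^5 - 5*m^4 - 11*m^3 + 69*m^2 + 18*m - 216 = (m - 4)*(m^4 - m^3 - 15*m^2 + 9*m + 54) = (m - 4)*(m - 3)*(m^3 + 2*m^2 - 9*m - 18) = (m - 4)*(m - 3)*(m + 2)*(m^2 - 9) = (m - 4)*(m - 3)*(m + 2)*(m + 3)*(m - 3)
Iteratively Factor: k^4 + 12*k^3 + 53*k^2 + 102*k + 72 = (k + 4)*(k^3 + 8*k^2 + 21*k + 18) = (k + 3)*(k + 4)*(k^2 + 5*k + 6) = (k + 2)*(k + 3)*(k + 4)*(k + 3)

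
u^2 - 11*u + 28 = (u - 7)*(u - 4)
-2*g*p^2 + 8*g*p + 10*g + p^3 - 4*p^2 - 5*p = (-2*g + p)*(p - 5)*(p + 1)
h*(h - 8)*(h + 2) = h^3 - 6*h^2 - 16*h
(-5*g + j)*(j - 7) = -5*g*j + 35*g + j^2 - 7*j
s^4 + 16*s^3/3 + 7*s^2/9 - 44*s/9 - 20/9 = (s - 1)*(s + 2/3)^2*(s + 5)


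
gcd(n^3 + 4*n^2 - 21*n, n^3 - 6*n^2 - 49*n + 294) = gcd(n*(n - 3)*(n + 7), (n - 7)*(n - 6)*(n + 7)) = n + 7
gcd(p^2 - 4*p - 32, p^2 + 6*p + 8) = p + 4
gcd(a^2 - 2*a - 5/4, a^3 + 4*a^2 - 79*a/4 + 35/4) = a - 5/2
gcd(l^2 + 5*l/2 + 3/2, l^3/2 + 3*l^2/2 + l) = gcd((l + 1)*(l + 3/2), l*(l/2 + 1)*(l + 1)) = l + 1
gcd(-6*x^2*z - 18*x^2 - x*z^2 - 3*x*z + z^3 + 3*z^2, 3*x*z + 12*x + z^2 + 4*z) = 1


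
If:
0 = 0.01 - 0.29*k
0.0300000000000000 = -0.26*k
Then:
No Solution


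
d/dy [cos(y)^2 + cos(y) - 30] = -sin(y) - sin(2*y)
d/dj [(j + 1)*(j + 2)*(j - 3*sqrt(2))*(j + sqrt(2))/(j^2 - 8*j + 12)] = (2*j^5 - 21*j^4 - 2*sqrt(2)*j^4 + 32*sqrt(2)*j^3 - 20*sqrt(2)*j^2 + 158*j^2 - 144*sqrt(2)*j - 72*j - 312 - 48*sqrt(2))/(j^4 - 16*j^3 + 88*j^2 - 192*j + 144)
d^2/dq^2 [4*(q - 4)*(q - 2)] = 8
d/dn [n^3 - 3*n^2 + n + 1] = 3*n^2 - 6*n + 1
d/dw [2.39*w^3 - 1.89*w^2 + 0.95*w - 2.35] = 7.17*w^2 - 3.78*w + 0.95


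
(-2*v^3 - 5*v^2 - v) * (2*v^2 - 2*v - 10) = -4*v^5 - 6*v^4 + 28*v^3 + 52*v^2 + 10*v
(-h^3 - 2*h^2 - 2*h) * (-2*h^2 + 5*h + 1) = 2*h^5 - h^4 - 7*h^3 - 12*h^2 - 2*h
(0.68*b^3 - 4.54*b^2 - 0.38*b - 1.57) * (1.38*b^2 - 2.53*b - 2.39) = 0.9384*b^5 - 7.9856*b^4 + 9.3366*b^3 + 9.6454*b^2 + 4.8803*b + 3.7523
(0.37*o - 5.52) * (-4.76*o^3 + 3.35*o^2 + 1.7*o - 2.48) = -1.7612*o^4 + 27.5147*o^3 - 17.863*o^2 - 10.3016*o + 13.6896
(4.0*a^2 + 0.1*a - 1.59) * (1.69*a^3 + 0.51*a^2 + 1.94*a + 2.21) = 6.76*a^5 + 2.209*a^4 + 5.1239*a^3 + 8.2231*a^2 - 2.8636*a - 3.5139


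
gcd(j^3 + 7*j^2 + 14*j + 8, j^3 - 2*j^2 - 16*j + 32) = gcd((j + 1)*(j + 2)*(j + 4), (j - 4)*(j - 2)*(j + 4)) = j + 4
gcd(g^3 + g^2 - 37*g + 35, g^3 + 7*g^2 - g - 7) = g^2 + 6*g - 7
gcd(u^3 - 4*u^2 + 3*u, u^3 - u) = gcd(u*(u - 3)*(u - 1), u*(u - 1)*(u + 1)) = u^2 - u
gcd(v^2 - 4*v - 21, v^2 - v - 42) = v - 7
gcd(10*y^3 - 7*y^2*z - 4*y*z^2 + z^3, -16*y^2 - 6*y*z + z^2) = 2*y + z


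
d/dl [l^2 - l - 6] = 2*l - 1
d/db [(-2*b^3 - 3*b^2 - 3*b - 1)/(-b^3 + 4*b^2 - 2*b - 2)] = (-11*b^4 + 2*b^3 + 27*b^2 + 20*b + 4)/(b^6 - 8*b^5 + 20*b^4 - 12*b^3 - 12*b^2 + 8*b + 4)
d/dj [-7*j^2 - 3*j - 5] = -14*j - 3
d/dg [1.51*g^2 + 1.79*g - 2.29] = 3.02*g + 1.79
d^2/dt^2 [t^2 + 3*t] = 2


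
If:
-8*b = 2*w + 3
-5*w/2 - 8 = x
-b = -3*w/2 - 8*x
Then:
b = 145/292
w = -509/146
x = 209/292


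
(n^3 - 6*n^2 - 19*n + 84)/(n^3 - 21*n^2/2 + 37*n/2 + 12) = 2*(n^2 - 3*n - 28)/(2*n^2 - 15*n - 8)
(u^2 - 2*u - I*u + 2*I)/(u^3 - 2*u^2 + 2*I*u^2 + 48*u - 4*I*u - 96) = (u - I)/(u^2 + 2*I*u + 48)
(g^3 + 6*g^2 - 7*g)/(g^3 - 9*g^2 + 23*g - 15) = g*(g + 7)/(g^2 - 8*g + 15)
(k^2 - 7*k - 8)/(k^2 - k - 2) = (k - 8)/(k - 2)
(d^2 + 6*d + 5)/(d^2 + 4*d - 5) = (d + 1)/(d - 1)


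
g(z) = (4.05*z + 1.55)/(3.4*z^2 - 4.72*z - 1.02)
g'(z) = (4.72 - 6.8*z)*(4.05*z + 1.55)/(3.4*z^2 - 4.72*z - 1.02)^2 + 4.05/(3.4*z^2 - 4.72*z - 1.02) = (-13.77*z^2 - 10.54*z + 3.185)/(11.56*z^4 - 32.096*z^3 + 15.3424*z^2 + 9.6288*z + 1.0404)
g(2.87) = 0.98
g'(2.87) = -0.78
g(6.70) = 0.24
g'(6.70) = -0.05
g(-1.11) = -0.35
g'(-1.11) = -0.03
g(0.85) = -1.94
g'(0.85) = -2.37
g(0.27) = -1.29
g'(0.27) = -0.16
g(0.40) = -1.34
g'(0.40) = -0.58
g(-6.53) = -0.14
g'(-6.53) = -0.02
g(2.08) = 2.58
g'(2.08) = -5.22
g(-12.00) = -0.09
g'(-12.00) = -0.01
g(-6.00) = -0.15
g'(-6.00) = -0.02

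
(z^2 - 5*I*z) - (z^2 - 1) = -5*I*z + 1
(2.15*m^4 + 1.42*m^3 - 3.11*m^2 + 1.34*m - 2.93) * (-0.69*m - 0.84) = -1.4835*m^5 - 2.7858*m^4 + 0.9531*m^3 + 1.6878*m^2 + 0.8961*m + 2.4612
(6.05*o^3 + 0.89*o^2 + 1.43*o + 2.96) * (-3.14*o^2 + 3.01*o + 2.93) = -18.997*o^5 + 15.4159*o^4 + 15.9152*o^3 - 2.3824*o^2 + 13.0995*o + 8.6728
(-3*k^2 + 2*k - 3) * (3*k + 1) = -9*k^3 + 3*k^2 - 7*k - 3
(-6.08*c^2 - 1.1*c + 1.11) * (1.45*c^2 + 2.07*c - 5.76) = -8.816*c^4 - 14.1806*c^3 + 34.3533*c^2 + 8.6337*c - 6.3936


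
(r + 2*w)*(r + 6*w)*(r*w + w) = r^3*w + 8*r^2*w^2 + r^2*w + 12*r*w^3 + 8*r*w^2 + 12*w^3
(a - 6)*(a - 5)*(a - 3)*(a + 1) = a^4 - 13*a^3 + 49*a^2 - 27*a - 90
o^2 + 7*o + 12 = (o + 3)*(o + 4)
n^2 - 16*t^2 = (n - 4*t)*(n + 4*t)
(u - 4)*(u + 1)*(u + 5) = u^3 + 2*u^2 - 19*u - 20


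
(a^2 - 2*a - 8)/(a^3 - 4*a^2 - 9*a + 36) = (a + 2)/(a^2 - 9)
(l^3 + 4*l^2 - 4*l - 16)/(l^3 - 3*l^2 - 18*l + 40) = (l + 2)/(l - 5)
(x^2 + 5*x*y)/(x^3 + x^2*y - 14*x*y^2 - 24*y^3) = x*(x + 5*y)/(x^3 + x^2*y - 14*x*y^2 - 24*y^3)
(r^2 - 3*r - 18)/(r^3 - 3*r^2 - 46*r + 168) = (r + 3)/(r^2 + 3*r - 28)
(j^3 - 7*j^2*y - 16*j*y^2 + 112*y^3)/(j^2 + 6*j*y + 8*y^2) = (j^2 - 11*j*y + 28*y^2)/(j + 2*y)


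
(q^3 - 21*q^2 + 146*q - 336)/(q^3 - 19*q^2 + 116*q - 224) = (q - 6)/(q - 4)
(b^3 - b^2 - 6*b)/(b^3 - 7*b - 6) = b/(b + 1)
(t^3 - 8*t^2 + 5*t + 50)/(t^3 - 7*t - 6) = (t^2 - 10*t + 25)/(t^2 - 2*t - 3)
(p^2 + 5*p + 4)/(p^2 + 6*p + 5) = (p + 4)/(p + 5)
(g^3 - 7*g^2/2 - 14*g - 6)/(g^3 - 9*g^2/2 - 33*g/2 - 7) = (g - 6)/(g - 7)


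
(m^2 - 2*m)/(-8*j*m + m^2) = (2 - m)/(8*j - m)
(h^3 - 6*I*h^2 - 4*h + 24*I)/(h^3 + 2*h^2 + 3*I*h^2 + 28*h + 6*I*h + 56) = (h^2 + h*(-2 - 6*I) + 12*I)/(h^2 + 3*I*h + 28)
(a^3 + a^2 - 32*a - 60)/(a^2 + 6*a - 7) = (a^3 + a^2 - 32*a - 60)/(a^2 + 6*a - 7)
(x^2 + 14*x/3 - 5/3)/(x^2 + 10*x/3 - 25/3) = (3*x - 1)/(3*x - 5)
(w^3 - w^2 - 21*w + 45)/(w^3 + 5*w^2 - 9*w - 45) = (w - 3)/(w + 3)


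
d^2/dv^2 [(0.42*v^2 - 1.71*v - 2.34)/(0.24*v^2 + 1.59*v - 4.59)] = (2.77555756156289e-17*v^4 - 0.517536*v^3 + 1.967328*v^2 - 16.66008*v - 24.249294)/(0.013824*v^6 + 0.274752*v^5 + 1.02708*v^4 - 6.489585*v^3 - 19.642905*v^2 + 100.494837*v - 96.702579)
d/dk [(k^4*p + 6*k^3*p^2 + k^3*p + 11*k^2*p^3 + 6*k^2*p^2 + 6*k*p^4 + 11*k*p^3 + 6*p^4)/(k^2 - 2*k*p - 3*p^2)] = p*(2*k^3 - 4*k^2*p + k^2 - 30*k*p^2 - 6*k*p - 18*p^3 - 21*p^2)/(k^2 - 6*k*p + 9*p^2)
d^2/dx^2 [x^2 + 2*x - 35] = 2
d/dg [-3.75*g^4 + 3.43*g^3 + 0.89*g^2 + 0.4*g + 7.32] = -15.0*g^3 + 10.29*g^2 + 1.78*g + 0.4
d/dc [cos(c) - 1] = -sin(c)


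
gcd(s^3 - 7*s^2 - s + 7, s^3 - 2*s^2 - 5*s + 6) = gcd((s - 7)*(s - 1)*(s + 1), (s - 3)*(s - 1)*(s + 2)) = s - 1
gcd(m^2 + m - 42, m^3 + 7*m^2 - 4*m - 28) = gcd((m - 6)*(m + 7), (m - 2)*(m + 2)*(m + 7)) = m + 7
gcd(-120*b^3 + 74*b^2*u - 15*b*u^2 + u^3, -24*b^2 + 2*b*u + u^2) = -4*b + u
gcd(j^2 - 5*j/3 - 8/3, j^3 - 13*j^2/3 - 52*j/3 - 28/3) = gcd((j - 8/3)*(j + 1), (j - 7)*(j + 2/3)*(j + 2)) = 1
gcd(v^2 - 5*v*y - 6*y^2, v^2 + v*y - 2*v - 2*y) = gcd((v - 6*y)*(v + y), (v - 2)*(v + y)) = v + y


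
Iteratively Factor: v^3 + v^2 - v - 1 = (v - 1)*(v^2 + 2*v + 1) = (v - 1)*(v + 1)*(v + 1)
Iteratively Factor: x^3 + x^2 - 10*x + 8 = (x - 1)*(x^2 + 2*x - 8) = (x - 2)*(x - 1)*(x + 4)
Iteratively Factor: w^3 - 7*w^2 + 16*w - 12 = (w - 2)*(w^2 - 5*w + 6) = (w - 2)^2*(w - 3)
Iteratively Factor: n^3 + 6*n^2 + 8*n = (n + 4)*(n^2 + 2*n) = n*(n + 4)*(n + 2)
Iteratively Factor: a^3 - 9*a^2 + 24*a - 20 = (a - 2)*(a^2 - 7*a + 10) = (a - 5)*(a - 2)*(a - 2)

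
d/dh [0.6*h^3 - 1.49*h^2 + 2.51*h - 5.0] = 1.8*h^2 - 2.98*h + 2.51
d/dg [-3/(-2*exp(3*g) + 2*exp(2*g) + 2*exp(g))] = 3*(-3*exp(2*g) + 2*exp(g) + 1)*exp(-g)/(2*(-exp(2*g) + exp(g) + 1)^2)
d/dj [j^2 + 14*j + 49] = 2*j + 14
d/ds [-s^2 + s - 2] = 1 - 2*s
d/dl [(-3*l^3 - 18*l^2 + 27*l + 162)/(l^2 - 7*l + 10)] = 3*(-l^4 + 14*l^3 + 3*l^2 - 228*l + 468)/(l^4 - 14*l^3 + 69*l^2 - 140*l + 100)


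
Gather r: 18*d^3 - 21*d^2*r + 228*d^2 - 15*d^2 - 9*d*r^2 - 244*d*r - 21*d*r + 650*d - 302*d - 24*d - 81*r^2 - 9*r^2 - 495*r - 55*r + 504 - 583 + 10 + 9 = 18*d^3 + 213*d^2 + 324*d + r^2*(-9*d - 90) + r*(-21*d^2 - 265*d - 550) - 60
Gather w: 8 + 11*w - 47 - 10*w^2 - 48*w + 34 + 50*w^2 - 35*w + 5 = 40*w^2 - 72*w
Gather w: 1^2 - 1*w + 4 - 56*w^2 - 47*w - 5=-56*w^2 - 48*w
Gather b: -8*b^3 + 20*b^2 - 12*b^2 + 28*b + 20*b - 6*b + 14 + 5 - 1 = -8*b^3 + 8*b^2 + 42*b + 18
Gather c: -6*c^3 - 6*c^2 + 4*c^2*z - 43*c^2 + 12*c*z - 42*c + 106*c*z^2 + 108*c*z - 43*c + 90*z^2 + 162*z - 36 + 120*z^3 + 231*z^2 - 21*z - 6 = -6*c^3 + c^2*(4*z - 49) + c*(106*z^2 + 120*z - 85) + 120*z^3 + 321*z^2 + 141*z - 42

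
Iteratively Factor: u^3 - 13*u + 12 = (u + 4)*(u^2 - 4*u + 3) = (u - 1)*(u + 4)*(u - 3)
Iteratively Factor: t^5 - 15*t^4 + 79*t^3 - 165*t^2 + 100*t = (t - 4)*(t^4 - 11*t^3 + 35*t^2 - 25*t) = (t - 4)*(t - 1)*(t^3 - 10*t^2 + 25*t) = (t - 5)*(t - 4)*(t - 1)*(t^2 - 5*t) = t*(t - 5)*(t - 4)*(t - 1)*(t - 5)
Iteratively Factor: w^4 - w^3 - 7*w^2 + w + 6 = (w + 1)*(w^3 - 2*w^2 - 5*w + 6) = (w - 1)*(w + 1)*(w^2 - w - 6) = (w - 1)*(w + 1)*(w + 2)*(w - 3)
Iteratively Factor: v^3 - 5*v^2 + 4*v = (v - 4)*(v^2 - v) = (v - 4)*(v - 1)*(v)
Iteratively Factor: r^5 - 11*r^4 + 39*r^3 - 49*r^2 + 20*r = (r - 1)*(r^4 - 10*r^3 + 29*r^2 - 20*r) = (r - 1)^2*(r^3 - 9*r^2 + 20*r) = (r - 5)*(r - 1)^2*(r^2 - 4*r) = (r - 5)*(r - 4)*(r - 1)^2*(r)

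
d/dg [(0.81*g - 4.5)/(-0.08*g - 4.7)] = (-0.33336*g - 19.5849)/(0.08*g + 4.7)^3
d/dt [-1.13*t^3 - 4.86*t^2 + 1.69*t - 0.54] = -3.39*t^2 - 9.72*t + 1.69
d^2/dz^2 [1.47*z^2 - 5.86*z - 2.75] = 2.94000000000000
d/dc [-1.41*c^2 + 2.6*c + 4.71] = 2.6 - 2.82*c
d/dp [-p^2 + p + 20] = 1 - 2*p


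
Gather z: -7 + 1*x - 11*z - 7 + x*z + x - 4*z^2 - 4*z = 2*x - 4*z^2 + z*(x - 15) - 14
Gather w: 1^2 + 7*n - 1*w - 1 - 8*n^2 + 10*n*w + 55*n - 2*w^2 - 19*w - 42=-8*n^2 + 62*n - 2*w^2 + w*(10*n - 20) - 42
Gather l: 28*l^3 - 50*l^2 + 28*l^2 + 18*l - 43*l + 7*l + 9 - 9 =28*l^3 - 22*l^2 - 18*l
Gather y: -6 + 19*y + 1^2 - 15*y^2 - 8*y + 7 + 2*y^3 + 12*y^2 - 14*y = 2*y^3 - 3*y^2 - 3*y + 2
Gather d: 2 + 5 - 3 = 4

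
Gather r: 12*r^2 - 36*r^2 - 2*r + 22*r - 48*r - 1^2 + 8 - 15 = -24*r^2 - 28*r - 8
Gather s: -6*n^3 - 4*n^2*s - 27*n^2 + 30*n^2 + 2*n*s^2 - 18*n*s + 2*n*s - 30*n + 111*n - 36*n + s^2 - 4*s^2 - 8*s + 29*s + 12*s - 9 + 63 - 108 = -6*n^3 + 3*n^2 + 45*n + s^2*(2*n - 3) + s*(-4*n^2 - 16*n + 33) - 54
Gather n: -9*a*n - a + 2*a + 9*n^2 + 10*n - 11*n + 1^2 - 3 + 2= a + 9*n^2 + n*(-9*a - 1)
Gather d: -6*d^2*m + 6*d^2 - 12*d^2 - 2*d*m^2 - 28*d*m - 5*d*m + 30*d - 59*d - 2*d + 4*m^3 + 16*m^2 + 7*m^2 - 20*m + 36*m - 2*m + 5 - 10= d^2*(-6*m - 6) + d*(-2*m^2 - 33*m - 31) + 4*m^3 + 23*m^2 + 14*m - 5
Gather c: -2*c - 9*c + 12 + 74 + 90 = 176 - 11*c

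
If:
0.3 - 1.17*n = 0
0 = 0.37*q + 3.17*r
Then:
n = 0.26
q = -8.56756756756757*r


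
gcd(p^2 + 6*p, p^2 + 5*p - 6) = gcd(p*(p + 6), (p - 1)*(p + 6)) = p + 6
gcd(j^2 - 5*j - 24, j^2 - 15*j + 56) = j - 8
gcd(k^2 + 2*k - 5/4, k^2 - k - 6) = 1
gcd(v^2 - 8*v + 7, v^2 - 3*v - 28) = v - 7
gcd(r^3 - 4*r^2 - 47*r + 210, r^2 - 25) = r - 5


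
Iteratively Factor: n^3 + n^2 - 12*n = (n - 3)*(n^2 + 4*n) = n*(n - 3)*(n + 4)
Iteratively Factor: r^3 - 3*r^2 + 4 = (r + 1)*(r^2 - 4*r + 4) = (r - 2)*(r + 1)*(r - 2)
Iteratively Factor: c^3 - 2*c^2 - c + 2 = (c - 1)*(c^2 - c - 2) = (c - 2)*(c - 1)*(c + 1)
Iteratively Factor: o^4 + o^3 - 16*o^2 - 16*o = (o + 1)*(o^3 - 16*o) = (o - 4)*(o + 1)*(o^2 + 4*o) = o*(o - 4)*(o + 1)*(o + 4)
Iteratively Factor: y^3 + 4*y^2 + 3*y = (y + 3)*(y^2 + y) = (y + 1)*(y + 3)*(y)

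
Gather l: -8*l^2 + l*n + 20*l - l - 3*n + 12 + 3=-8*l^2 + l*(n + 19) - 3*n + 15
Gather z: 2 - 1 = 1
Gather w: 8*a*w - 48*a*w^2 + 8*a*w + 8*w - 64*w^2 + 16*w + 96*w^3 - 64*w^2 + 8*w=96*w^3 + w^2*(-48*a - 128) + w*(16*a + 32)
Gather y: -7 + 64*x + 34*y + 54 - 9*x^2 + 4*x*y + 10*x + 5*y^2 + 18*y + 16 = -9*x^2 + 74*x + 5*y^2 + y*(4*x + 52) + 63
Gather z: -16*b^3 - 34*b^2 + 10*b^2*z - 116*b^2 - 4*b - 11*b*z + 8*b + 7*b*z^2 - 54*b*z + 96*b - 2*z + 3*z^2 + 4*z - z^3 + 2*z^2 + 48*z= -16*b^3 - 150*b^2 + 100*b - z^3 + z^2*(7*b + 5) + z*(10*b^2 - 65*b + 50)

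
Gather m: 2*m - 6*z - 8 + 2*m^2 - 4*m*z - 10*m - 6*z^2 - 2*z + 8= 2*m^2 + m*(-4*z - 8) - 6*z^2 - 8*z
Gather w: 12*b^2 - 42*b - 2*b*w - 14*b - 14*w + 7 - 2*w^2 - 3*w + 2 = 12*b^2 - 56*b - 2*w^2 + w*(-2*b - 17) + 9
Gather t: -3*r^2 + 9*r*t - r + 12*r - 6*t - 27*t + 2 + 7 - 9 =-3*r^2 + 11*r + t*(9*r - 33)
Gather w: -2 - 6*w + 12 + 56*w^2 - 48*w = 56*w^2 - 54*w + 10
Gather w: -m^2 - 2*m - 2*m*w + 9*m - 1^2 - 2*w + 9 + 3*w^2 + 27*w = -m^2 + 7*m + 3*w^2 + w*(25 - 2*m) + 8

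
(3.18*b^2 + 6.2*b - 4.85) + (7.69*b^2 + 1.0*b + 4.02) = 10.87*b^2 + 7.2*b - 0.83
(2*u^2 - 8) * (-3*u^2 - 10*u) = -6*u^4 - 20*u^3 + 24*u^2 + 80*u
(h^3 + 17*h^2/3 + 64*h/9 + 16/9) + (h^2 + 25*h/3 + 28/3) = h^3 + 20*h^2/3 + 139*h/9 + 100/9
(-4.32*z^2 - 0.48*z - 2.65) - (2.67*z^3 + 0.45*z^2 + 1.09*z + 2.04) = -2.67*z^3 - 4.77*z^2 - 1.57*z - 4.69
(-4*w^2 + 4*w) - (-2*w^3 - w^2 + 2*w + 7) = 2*w^3 - 3*w^2 + 2*w - 7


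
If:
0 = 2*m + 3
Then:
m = -3/2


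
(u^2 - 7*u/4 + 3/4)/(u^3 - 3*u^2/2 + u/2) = (4*u - 3)/(2*u*(2*u - 1))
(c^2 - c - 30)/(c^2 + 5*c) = (c - 6)/c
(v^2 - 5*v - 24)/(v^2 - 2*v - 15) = (v - 8)/(v - 5)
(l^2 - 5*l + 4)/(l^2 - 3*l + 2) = (l - 4)/(l - 2)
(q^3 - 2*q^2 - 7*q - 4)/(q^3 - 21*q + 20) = (q^2 + 2*q + 1)/(q^2 + 4*q - 5)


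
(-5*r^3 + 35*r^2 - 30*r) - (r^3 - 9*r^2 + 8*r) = -6*r^3 + 44*r^2 - 38*r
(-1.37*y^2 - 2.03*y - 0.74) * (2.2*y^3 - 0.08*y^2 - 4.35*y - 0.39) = -3.014*y^5 - 4.3564*y^4 + 4.4939*y^3 + 9.424*y^2 + 4.0107*y + 0.2886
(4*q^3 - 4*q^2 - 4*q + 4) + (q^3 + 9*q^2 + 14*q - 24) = 5*q^3 + 5*q^2 + 10*q - 20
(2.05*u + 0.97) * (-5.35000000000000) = -10.9675*u - 5.1895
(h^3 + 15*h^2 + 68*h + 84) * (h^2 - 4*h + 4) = h^5 + 11*h^4 + 12*h^3 - 128*h^2 - 64*h + 336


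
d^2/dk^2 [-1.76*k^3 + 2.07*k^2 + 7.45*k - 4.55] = 4.14 - 10.56*k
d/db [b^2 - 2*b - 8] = 2*b - 2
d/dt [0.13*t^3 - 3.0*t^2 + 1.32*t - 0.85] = 0.39*t^2 - 6.0*t + 1.32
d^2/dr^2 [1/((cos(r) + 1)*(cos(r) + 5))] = (-4*sin(r)^4 + 18*sin(r)^2 + 105*cos(r)/2 - 9*cos(3*r)/2 + 48)/((cos(r) + 1)^3*(cos(r) + 5)^3)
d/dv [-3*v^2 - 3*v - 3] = -6*v - 3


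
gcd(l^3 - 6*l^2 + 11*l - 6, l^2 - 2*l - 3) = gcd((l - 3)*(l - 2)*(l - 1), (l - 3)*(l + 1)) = l - 3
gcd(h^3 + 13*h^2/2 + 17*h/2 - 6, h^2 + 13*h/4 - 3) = h + 4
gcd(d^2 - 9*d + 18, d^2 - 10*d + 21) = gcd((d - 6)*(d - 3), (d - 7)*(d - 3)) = d - 3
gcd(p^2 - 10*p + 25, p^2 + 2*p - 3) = 1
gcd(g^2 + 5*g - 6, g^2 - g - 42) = g + 6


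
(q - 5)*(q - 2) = q^2 - 7*q + 10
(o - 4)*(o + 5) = o^2 + o - 20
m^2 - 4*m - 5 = (m - 5)*(m + 1)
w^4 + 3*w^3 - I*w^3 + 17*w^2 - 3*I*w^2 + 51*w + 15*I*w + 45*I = (w + 3)*(w - 5*I)*(w + I)*(w + 3*I)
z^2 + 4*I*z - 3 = (z + I)*(z + 3*I)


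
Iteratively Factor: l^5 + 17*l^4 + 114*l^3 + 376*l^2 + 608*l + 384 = (l + 4)*(l^4 + 13*l^3 + 62*l^2 + 128*l + 96) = (l + 2)*(l + 4)*(l^3 + 11*l^2 + 40*l + 48) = (l + 2)*(l + 4)^2*(l^2 + 7*l + 12) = (l + 2)*(l + 4)^3*(l + 3)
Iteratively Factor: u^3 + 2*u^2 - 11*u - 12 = (u - 3)*(u^2 + 5*u + 4) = (u - 3)*(u + 1)*(u + 4)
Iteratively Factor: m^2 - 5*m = (m - 5)*(m)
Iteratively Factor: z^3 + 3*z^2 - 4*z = (z + 4)*(z^2 - z) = z*(z + 4)*(z - 1)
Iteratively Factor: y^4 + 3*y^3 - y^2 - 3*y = (y + 1)*(y^3 + 2*y^2 - 3*y) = (y + 1)*(y + 3)*(y^2 - y) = (y - 1)*(y + 1)*(y + 3)*(y)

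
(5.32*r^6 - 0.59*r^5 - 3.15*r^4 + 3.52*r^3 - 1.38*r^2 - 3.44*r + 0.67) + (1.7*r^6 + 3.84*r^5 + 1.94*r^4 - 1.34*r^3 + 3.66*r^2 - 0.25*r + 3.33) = 7.02*r^6 + 3.25*r^5 - 1.21*r^4 + 2.18*r^3 + 2.28*r^2 - 3.69*r + 4.0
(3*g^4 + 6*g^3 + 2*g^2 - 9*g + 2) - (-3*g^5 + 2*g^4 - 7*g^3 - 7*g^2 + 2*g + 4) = 3*g^5 + g^4 + 13*g^3 + 9*g^2 - 11*g - 2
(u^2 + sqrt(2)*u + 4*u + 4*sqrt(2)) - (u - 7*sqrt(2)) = u^2 + sqrt(2)*u + 3*u + 11*sqrt(2)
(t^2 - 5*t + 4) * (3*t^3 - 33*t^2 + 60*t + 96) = 3*t^5 - 48*t^4 + 237*t^3 - 336*t^2 - 240*t + 384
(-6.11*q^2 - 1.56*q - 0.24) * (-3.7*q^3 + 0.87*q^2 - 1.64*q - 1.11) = 22.607*q^5 + 0.4563*q^4 + 9.5512*q^3 + 9.1317*q^2 + 2.1252*q + 0.2664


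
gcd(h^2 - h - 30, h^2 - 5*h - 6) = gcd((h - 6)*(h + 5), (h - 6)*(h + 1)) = h - 6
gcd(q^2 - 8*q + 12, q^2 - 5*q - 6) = q - 6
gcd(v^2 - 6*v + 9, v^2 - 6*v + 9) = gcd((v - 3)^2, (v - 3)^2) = v^2 - 6*v + 9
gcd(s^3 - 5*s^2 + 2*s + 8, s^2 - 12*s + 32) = s - 4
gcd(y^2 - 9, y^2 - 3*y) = y - 3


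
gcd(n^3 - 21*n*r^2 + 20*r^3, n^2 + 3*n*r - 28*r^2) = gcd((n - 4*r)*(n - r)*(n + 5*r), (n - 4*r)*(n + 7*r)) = -n + 4*r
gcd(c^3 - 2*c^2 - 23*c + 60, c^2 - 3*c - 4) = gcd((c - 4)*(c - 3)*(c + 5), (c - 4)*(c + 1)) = c - 4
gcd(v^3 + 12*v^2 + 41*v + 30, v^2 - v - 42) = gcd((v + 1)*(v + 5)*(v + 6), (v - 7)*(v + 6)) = v + 6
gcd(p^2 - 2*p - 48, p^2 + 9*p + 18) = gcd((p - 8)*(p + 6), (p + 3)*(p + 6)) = p + 6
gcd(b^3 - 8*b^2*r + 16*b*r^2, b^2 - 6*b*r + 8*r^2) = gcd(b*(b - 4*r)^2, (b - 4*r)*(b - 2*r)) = -b + 4*r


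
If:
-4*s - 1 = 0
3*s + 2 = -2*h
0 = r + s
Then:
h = -5/8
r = 1/4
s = -1/4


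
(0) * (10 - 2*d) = 0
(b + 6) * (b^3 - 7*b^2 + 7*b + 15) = b^4 - b^3 - 35*b^2 + 57*b + 90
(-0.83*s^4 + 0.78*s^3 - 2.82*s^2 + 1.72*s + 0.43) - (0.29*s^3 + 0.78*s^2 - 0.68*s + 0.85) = -0.83*s^4 + 0.49*s^3 - 3.6*s^2 + 2.4*s - 0.42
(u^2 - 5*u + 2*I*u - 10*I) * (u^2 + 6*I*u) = u^4 - 5*u^3 + 8*I*u^3 - 12*u^2 - 40*I*u^2 + 60*u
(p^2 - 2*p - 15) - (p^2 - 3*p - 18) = p + 3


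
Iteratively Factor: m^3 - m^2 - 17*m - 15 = (m + 1)*(m^2 - 2*m - 15) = (m - 5)*(m + 1)*(m + 3)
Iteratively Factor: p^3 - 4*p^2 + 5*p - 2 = (p - 1)*(p^2 - 3*p + 2) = (p - 1)^2*(p - 2)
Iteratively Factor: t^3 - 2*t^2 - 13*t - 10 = (t + 1)*(t^2 - 3*t - 10) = (t + 1)*(t + 2)*(t - 5)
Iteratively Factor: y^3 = (y)*(y^2) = y^2*(y)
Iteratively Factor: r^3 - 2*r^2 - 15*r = (r)*(r^2 - 2*r - 15) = r*(r + 3)*(r - 5)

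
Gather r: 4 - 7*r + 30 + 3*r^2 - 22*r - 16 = 3*r^2 - 29*r + 18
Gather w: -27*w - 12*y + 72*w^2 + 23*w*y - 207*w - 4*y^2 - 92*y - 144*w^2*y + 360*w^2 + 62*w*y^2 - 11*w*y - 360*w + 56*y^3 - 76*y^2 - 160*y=w^2*(432 - 144*y) + w*(62*y^2 + 12*y - 594) + 56*y^3 - 80*y^2 - 264*y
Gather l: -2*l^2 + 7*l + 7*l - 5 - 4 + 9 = -2*l^2 + 14*l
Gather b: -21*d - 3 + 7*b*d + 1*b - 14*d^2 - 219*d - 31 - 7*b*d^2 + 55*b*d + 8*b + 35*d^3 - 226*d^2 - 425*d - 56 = b*(-7*d^2 + 62*d + 9) + 35*d^3 - 240*d^2 - 665*d - 90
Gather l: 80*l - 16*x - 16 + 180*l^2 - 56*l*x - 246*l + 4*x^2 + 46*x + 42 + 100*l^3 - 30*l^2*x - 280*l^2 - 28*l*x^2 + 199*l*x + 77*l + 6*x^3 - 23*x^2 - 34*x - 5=100*l^3 + l^2*(-30*x - 100) + l*(-28*x^2 + 143*x - 89) + 6*x^3 - 19*x^2 - 4*x + 21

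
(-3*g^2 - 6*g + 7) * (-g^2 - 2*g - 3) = 3*g^4 + 12*g^3 + 14*g^2 + 4*g - 21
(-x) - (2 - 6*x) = 5*x - 2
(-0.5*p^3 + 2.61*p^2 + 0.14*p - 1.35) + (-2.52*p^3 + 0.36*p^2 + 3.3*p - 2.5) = -3.02*p^3 + 2.97*p^2 + 3.44*p - 3.85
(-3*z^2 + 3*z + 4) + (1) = -3*z^2 + 3*z + 5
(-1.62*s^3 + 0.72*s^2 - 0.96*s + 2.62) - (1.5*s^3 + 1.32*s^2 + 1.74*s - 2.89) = -3.12*s^3 - 0.6*s^2 - 2.7*s + 5.51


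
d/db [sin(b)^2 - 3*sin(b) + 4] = (2*sin(b) - 3)*cos(b)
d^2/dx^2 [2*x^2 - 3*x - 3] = 4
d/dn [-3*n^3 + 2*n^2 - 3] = n*(4 - 9*n)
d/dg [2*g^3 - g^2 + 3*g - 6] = 6*g^2 - 2*g + 3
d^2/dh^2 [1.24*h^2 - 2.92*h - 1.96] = 2.48000000000000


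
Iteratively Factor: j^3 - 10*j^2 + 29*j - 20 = (j - 1)*(j^2 - 9*j + 20) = (j - 4)*(j - 1)*(j - 5)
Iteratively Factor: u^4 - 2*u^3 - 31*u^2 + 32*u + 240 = (u + 3)*(u^3 - 5*u^2 - 16*u + 80) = (u - 4)*(u + 3)*(u^2 - u - 20) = (u - 4)*(u + 3)*(u + 4)*(u - 5)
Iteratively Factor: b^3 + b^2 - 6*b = (b)*(b^2 + b - 6) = b*(b + 3)*(b - 2)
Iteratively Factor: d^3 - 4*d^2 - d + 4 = (d + 1)*(d^2 - 5*d + 4) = (d - 1)*(d + 1)*(d - 4)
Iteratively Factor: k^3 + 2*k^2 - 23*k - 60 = (k + 3)*(k^2 - k - 20) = (k - 5)*(k + 3)*(k + 4)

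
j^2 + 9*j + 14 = (j + 2)*(j + 7)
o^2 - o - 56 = (o - 8)*(o + 7)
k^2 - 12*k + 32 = (k - 8)*(k - 4)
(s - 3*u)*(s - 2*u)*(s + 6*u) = s^3 + s^2*u - 24*s*u^2 + 36*u^3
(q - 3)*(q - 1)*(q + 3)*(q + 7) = q^4 + 6*q^3 - 16*q^2 - 54*q + 63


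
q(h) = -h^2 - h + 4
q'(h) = -2*h - 1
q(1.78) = -0.95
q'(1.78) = -4.56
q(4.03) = -16.27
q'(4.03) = -9.06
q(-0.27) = 4.20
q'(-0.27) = -0.46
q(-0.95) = 4.05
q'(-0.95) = 0.90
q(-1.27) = 3.66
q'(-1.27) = 1.54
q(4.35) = -19.27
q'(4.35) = -9.70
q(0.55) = 3.15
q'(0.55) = -2.10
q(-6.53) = -32.11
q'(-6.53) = 12.06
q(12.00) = -152.00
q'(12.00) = -25.00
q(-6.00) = -26.00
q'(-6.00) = 11.00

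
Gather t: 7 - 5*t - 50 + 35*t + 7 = 30*t - 36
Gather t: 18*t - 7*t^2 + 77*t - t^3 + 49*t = -t^3 - 7*t^2 + 144*t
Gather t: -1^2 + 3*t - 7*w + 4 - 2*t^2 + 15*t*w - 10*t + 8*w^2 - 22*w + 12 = -2*t^2 + t*(15*w - 7) + 8*w^2 - 29*w + 15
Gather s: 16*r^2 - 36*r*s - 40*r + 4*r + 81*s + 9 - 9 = 16*r^2 - 36*r + s*(81 - 36*r)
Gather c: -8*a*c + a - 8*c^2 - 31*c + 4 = a - 8*c^2 + c*(-8*a - 31) + 4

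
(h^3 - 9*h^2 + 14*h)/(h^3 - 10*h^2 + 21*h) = (h - 2)/(h - 3)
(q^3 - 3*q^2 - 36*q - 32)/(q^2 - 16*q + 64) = (q^2 + 5*q + 4)/(q - 8)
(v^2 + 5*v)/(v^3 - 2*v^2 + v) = (v + 5)/(v^2 - 2*v + 1)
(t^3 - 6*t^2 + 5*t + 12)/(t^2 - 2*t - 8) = (t^2 - 2*t - 3)/(t + 2)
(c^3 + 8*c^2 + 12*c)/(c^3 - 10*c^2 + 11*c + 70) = c*(c + 6)/(c^2 - 12*c + 35)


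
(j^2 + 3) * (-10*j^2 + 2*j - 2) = -10*j^4 + 2*j^3 - 32*j^2 + 6*j - 6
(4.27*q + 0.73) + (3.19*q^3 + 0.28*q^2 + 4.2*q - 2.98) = 3.19*q^3 + 0.28*q^2 + 8.47*q - 2.25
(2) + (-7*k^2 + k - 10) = -7*k^2 + k - 8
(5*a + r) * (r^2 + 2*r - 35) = 5*a*r^2 + 10*a*r - 175*a + r^3 + 2*r^2 - 35*r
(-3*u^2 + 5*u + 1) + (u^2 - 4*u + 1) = -2*u^2 + u + 2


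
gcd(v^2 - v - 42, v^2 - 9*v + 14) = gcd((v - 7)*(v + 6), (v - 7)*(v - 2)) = v - 7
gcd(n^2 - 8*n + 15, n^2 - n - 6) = n - 3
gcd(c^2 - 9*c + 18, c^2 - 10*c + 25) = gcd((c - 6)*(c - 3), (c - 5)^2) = 1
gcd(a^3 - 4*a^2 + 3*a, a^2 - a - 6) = a - 3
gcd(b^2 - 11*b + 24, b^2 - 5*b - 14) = 1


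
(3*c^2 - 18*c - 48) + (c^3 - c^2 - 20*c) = c^3 + 2*c^2 - 38*c - 48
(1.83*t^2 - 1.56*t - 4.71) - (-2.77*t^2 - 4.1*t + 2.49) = 4.6*t^2 + 2.54*t - 7.2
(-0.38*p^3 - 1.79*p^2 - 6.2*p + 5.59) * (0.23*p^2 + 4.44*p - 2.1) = -0.0874*p^5 - 2.0989*p^4 - 8.5756*p^3 - 22.4833*p^2 + 37.8396*p - 11.739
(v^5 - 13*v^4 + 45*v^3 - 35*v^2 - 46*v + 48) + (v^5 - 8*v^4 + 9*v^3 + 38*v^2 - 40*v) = 2*v^5 - 21*v^4 + 54*v^3 + 3*v^2 - 86*v + 48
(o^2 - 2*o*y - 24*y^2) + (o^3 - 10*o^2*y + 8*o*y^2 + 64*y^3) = o^3 - 10*o^2*y + o^2 + 8*o*y^2 - 2*o*y + 64*y^3 - 24*y^2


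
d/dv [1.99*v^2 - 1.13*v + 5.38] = 3.98*v - 1.13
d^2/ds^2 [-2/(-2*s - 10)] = 2/(s + 5)^3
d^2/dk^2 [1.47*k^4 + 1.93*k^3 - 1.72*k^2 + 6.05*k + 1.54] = 17.64*k^2 + 11.58*k - 3.44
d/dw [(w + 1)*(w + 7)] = 2*w + 8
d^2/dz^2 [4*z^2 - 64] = 8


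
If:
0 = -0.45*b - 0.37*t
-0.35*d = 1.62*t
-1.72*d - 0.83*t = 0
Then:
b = 0.00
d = 0.00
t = 0.00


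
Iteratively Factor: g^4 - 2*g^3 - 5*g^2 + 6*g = (g - 1)*(g^3 - g^2 - 6*g) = (g - 1)*(g + 2)*(g^2 - 3*g) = (g - 3)*(g - 1)*(g + 2)*(g)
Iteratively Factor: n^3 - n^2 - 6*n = (n + 2)*(n^2 - 3*n) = n*(n + 2)*(n - 3)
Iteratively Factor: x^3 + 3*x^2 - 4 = (x - 1)*(x^2 + 4*x + 4) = (x - 1)*(x + 2)*(x + 2)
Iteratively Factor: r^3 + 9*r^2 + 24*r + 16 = (r + 4)*(r^2 + 5*r + 4) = (r + 4)^2*(r + 1)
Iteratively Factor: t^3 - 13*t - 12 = (t + 3)*(t^2 - 3*t - 4) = (t - 4)*(t + 3)*(t + 1)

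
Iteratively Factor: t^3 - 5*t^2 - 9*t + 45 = (t - 5)*(t^2 - 9) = (t - 5)*(t - 3)*(t + 3)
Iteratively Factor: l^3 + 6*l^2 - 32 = (l + 4)*(l^2 + 2*l - 8) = (l + 4)^2*(l - 2)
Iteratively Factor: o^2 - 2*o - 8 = (o + 2)*(o - 4)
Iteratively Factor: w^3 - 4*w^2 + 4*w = (w - 2)*(w^2 - 2*w) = (w - 2)^2*(w)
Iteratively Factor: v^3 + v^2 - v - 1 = (v - 1)*(v^2 + 2*v + 1) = (v - 1)*(v + 1)*(v + 1)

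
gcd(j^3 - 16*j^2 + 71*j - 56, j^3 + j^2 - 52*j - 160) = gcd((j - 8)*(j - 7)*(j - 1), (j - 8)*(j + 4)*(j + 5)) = j - 8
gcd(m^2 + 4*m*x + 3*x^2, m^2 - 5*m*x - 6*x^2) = m + x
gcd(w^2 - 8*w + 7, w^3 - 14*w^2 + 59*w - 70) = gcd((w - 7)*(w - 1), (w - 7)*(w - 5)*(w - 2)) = w - 7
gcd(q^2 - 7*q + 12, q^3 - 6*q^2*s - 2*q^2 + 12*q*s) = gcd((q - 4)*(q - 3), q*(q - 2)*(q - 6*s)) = 1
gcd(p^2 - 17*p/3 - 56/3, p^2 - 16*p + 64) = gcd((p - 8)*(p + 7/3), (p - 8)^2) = p - 8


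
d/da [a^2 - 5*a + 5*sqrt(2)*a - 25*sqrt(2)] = 2*a - 5 + 5*sqrt(2)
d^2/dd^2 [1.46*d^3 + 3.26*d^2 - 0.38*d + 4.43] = 8.76*d + 6.52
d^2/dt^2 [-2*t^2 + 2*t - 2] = -4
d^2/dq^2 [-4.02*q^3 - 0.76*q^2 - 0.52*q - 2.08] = -24.12*q - 1.52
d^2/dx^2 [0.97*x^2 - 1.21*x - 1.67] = 1.94000000000000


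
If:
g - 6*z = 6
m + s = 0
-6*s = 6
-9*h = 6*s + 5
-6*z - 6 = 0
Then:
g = 0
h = 1/9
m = 1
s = -1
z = -1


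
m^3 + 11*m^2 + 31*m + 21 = (m + 1)*(m + 3)*(m + 7)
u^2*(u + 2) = u^3 + 2*u^2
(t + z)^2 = t^2 + 2*t*z + z^2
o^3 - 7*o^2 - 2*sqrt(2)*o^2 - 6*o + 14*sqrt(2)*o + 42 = (o - 7)*(o - 3*sqrt(2))*(o + sqrt(2))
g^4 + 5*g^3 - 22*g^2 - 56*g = g*(g - 4)*(g + 2)*(g + 7)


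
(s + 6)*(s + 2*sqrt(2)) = s^2 + 2*sqrt(2)*s + 6*s + 12*sqrt(2)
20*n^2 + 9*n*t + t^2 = (4*n + t)*(5*n + t)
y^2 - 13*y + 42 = (y - 7)*(y - 6)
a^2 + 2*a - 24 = (a - 4)*(a + 6)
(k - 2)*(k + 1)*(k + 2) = k^3 + k^2 - 4*k - 4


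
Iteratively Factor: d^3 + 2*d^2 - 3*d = (d + 3)*(d^2 - d) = (d - 1)*(d + 3)*(d)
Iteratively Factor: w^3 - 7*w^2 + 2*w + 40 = (w - 5)*(w^2 - 2*w - 8) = (w - 5)*(w + 2)*(w - 4)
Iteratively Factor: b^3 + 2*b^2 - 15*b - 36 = (b - 4)*(b^2 + 6*b + 9) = (b - 4)*(b + 3)*(b + 3)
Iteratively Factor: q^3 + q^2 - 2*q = (q)*(q^2 + q - 2) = q*(q + 2)*(q - 1)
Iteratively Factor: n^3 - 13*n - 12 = (n + 1)*(n^2 - n - 12) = (n - 4)*(n + 1)*(n + 3)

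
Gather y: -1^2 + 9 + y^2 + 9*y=y^2 + 9*y + 8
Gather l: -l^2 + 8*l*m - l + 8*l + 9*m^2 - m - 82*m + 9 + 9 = -l^2 + l*(8*m + 7) + 9*m^2 - 83*m + 18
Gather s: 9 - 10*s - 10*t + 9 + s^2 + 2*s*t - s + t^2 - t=s^2 + s*(2*t - 11) + t^2 - 11*t + 18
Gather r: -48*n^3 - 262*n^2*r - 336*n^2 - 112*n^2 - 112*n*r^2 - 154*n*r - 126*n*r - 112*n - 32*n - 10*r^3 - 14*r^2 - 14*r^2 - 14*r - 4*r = -48*n^3 - 448*n^2 - 144*n - 10*r^3 + r^2*(-112*n - 28) + r*(-262*n^2 - 280*n - 18)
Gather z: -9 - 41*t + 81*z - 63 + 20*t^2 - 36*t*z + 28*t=20*t^2 - 13*t + z*(81 - 36*t) - 72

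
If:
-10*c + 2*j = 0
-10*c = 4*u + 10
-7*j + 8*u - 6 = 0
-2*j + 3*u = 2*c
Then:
No Solution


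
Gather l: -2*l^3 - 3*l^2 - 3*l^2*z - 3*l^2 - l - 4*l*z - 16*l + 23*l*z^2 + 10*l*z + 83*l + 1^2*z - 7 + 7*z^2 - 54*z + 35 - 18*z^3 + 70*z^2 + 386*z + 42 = -2*l^3 + l^2*(-3*z - 6) + l*(23*z^2 + 6*z + 66) - 18*z^3 + 77*z^2 + 333*z + 70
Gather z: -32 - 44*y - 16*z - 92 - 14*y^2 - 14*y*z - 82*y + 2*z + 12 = -14*y^2 - 126*y + z*(-14*y - 14) - 112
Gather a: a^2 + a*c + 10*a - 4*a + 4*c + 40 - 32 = a^2 + a*(c + 6) + 4*c + 8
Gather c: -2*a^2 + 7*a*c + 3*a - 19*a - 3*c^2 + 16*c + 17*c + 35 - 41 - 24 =-2*a^2 - 16*a - 3*c^2 + c*(7*a + 33) - 30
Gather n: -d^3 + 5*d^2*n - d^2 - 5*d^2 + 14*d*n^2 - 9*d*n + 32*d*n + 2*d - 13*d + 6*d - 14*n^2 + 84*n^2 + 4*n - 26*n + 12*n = -d^3 - 6*d^2 - 5*d + n^2*(14*d + 70) + n*(5*d^2 + 23*d - 10)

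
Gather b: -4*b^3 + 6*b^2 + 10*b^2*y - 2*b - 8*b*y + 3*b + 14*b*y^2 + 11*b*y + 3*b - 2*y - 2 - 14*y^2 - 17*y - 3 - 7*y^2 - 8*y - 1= -4*b^3 + b^2*(10*y + 6) + b*(14*y^2 + 3*y + 4) - 21*y^2 - 27*y - 6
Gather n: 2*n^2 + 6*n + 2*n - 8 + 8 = 2*n^2 + 8*n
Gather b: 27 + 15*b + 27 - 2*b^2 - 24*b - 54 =-2*b^2 - 9*b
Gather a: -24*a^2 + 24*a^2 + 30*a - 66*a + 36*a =0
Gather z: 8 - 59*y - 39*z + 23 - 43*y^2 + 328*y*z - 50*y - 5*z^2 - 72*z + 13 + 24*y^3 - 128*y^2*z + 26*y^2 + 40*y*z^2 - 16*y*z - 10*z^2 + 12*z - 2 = 24*y^3 - 17*y^2 - 109*y + z^2*(40*y - 15) + z*(-128*y^2 + 312*y - 99) + 42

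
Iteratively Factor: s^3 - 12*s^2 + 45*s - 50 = (s - 5)*(s^2 - 7*s + 10) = (s - 5)*(s - 2)*(s - 5)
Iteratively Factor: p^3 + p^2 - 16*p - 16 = (p + 1)*(p^2 - 16) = (p - 4)*(p + 1)*(p + 4)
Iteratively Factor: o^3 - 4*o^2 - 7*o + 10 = (o + 2)*(o^2 - 6*o + 5) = (o - 5)*(o + 2)*(o - 1)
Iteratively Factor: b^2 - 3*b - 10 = (b + 2)*(b - 5)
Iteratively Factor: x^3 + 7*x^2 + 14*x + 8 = (x + 4)*(x^2 + 3*x + 2) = (x + 1)*(x + 4)*(x + 2)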